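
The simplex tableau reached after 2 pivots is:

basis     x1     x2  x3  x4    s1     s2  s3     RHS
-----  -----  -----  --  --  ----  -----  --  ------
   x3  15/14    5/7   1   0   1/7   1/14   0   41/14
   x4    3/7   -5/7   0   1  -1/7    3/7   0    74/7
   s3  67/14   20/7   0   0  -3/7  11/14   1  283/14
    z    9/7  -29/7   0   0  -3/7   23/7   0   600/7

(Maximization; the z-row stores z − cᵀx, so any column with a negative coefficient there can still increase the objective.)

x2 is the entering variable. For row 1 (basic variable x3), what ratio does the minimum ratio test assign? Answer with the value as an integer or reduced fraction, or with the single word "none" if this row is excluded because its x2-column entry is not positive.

Ratio = RHS / (x2 entry) = (41/14) / (5/7) = 41/10.

41/10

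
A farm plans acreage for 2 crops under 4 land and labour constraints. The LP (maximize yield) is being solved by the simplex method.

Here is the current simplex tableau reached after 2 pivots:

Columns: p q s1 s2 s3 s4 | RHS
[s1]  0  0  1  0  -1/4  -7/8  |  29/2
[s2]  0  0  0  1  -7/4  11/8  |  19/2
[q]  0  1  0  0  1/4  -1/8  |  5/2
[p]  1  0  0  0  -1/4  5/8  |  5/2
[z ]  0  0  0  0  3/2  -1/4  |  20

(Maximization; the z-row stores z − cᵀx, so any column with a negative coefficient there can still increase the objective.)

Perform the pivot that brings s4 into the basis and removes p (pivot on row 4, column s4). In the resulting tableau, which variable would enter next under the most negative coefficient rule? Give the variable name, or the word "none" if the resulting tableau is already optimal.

none

Pivot element 5/8. New z-row = old z-row − (-1/4)·(row 4/(5/8)).
Updated z-row coefficients: p: 2/5, q: 0, s1: 0, s2: 0, s3: 7/5, s4: 0.
No coefficient is strictly negative; the tableau after this pivot is optimal.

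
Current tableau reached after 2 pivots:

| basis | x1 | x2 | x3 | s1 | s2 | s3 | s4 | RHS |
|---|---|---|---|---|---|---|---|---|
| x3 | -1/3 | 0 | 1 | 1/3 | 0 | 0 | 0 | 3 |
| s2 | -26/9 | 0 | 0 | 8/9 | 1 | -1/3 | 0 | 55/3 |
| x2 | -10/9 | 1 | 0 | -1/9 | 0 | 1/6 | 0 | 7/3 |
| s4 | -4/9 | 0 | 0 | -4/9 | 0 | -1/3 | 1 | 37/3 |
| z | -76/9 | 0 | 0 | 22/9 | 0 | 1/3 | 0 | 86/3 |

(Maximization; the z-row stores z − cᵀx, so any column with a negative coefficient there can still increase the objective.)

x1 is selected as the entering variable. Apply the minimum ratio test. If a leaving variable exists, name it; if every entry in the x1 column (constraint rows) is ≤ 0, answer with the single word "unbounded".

x1-column entries: row 1: -1/3, row 2: -26/9, row 3: -10/9, row 4: -4/9. All ≤ 0, so x1 can increase without bound; the LP is unbounded in this direction.

unbounded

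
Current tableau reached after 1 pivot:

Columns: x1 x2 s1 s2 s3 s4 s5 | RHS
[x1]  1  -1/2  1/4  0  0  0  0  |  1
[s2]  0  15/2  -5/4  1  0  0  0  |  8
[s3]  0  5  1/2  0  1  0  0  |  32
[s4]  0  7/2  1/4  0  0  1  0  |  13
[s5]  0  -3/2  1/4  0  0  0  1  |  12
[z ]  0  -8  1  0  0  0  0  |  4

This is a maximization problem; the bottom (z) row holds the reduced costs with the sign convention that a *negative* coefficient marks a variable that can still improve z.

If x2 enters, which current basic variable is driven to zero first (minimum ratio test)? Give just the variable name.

Ratios: row 1 (x1): entry -1/2 ≤ 0, skip; row 2 (s2): 8/(15/2) = 16/15; row 3 (s3): 32/5 = 32/5; row 4 (s4): 13/(7/2) = 26/7; row 5 (s5): entry -3/2 ≤ 0, skip.
Minimum ratio 16/15 is in the s2 row, so s2 leaves.

s2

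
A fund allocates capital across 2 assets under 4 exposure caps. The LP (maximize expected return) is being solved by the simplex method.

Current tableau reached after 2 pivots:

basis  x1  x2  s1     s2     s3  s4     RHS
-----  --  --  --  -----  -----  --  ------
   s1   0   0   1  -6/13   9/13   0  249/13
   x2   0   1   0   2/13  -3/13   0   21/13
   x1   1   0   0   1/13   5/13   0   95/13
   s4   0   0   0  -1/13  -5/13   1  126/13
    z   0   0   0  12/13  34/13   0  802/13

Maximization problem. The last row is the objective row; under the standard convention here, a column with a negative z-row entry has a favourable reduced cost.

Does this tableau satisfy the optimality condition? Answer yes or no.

No objective-row coefficient is strictly negative, so no entering variable exists; the tableau is optimal.

yes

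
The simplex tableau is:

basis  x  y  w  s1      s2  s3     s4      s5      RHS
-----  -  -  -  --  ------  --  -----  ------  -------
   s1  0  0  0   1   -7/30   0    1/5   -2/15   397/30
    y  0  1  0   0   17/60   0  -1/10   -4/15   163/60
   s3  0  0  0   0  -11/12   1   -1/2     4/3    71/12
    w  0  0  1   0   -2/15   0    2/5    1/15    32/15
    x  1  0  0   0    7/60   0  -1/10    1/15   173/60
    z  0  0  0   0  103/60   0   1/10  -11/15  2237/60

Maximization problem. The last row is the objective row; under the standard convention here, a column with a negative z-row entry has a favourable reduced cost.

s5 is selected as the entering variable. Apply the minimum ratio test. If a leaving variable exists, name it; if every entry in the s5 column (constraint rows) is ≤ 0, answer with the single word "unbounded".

s3

Ratios: row 1 (s1): entry -2/15 ≤ 0, skip; row 2 (y): entry -4/15 ≤ 0, skip; row 3 (s3): (71/12)/(4/3) = 71/16; row 4 (w): (32/15)/(1/15) = 32; row 5 (x): (173/60)/(1/15) = 173/4.
Minimum ratio is in the s3 row, so s3 leaves.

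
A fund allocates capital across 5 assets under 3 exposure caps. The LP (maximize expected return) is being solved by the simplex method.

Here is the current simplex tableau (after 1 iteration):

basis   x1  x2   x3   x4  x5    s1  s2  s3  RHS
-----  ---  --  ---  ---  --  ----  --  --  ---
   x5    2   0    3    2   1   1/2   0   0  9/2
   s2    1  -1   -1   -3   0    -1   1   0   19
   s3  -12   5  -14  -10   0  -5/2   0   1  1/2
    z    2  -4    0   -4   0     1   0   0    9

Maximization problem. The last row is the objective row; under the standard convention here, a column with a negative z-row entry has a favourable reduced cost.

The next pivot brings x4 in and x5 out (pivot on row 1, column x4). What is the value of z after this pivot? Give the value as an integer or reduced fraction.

18

Minimum ratio for x4: (9/2)/2 = 9/4.
z changes by −(z-row coeff of x4)·ratio = −(-4)·(9/4) = 9.
New z = 9 + 9 = 18.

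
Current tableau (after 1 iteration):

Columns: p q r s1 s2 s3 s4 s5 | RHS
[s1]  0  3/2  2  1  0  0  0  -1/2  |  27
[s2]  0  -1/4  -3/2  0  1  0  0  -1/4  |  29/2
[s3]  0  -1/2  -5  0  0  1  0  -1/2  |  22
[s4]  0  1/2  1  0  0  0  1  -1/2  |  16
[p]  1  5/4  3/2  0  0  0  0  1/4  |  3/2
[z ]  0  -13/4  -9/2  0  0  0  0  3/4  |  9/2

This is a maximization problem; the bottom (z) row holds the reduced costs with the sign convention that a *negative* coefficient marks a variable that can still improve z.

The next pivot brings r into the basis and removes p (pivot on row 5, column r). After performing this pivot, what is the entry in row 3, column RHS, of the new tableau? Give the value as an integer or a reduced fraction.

27

Pivot element is row 5, column r: 3/2.
Normalize row 5: new (row 5, RHS) = (3/2)/(3/2) = 1.
row 3 ← row 3 − (-5)·(new row 5): 22 − (-5)·1 = 27.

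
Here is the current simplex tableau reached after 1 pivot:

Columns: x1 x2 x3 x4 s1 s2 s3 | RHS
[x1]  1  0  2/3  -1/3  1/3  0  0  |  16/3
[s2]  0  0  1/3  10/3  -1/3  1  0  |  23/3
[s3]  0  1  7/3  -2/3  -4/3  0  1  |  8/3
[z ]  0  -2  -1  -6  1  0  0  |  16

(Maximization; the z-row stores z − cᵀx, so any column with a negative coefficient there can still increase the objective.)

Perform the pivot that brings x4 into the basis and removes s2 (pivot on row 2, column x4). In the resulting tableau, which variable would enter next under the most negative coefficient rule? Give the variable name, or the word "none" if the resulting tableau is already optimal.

x2

Pivot element 10/3. New z-row = old z-row − (-6)·(row 2/(10/3)).
Updated z-row coefficients: x1: 0, x2: -2, x3: -2/5, x4: 0, s1: 2/5, s2: 9/5, s3: 0.
The most negative is -2 in column x2, so x2 would enter next.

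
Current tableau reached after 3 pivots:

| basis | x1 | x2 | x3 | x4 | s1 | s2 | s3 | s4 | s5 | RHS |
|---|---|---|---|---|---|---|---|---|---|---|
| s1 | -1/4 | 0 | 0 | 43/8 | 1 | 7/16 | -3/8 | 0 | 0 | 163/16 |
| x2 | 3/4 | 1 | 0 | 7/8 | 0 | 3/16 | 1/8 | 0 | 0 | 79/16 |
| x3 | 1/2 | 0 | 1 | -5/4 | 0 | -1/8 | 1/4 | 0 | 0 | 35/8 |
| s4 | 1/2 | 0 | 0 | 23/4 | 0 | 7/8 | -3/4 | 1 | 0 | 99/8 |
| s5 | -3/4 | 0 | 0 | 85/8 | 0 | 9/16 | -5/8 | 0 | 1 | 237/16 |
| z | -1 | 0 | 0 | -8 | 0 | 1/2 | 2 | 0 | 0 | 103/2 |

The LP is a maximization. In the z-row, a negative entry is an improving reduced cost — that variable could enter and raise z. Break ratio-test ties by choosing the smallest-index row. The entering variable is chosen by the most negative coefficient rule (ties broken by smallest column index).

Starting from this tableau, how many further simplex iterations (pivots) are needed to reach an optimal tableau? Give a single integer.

2

pivot: x4 in, s5 out → z = 10651/170
pivot: x1 in, x2 out → z = 9635/138
No improving column remains; optimal.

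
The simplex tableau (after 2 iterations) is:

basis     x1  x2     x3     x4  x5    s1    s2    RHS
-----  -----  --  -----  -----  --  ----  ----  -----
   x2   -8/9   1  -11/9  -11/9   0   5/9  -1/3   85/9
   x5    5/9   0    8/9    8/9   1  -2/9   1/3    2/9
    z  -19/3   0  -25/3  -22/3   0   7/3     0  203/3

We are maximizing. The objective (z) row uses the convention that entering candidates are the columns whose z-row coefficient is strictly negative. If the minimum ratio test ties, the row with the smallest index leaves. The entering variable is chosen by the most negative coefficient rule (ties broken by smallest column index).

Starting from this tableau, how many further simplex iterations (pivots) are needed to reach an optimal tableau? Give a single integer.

3

pivot: x3 in, x5 out → z = 279/4
pivot: x1 in, x3 out → z = 351/5
pivot: s1 in, x2 out → z = 80
No improving column remains; optimal.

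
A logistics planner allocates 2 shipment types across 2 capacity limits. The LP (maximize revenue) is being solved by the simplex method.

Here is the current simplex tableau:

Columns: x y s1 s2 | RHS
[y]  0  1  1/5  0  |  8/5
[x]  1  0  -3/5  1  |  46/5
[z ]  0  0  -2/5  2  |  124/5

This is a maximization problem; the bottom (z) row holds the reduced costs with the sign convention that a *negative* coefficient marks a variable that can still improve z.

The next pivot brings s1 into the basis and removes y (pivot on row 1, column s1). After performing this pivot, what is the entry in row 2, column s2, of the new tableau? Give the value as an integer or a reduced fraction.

Pivot element is row 1, column s1: 1/5.
Normalize row 1: new (row 1, s2) = 0/(1/5) = 0.
row 2 ← row 2 − (-3/5)·(new row 1): 1 − (-3/5)·0 = 1.

1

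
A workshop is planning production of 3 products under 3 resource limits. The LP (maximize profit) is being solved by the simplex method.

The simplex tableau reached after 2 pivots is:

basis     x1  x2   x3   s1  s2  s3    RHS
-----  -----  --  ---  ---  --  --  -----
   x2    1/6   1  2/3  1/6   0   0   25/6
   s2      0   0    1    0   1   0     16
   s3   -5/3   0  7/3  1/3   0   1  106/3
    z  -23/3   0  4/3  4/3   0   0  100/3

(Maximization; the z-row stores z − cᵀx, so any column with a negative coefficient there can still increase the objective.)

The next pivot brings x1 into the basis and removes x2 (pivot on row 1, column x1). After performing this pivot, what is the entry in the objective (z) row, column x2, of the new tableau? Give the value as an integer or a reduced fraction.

46

Pivot element is row 1, column x1: 1/6.
Normalize row 1: new (row 1, x2) = 1/(1/6) = 6.
z-row ← z-row − (-23/3)·(new row 1): 0 − (-23/3)·6 = 46.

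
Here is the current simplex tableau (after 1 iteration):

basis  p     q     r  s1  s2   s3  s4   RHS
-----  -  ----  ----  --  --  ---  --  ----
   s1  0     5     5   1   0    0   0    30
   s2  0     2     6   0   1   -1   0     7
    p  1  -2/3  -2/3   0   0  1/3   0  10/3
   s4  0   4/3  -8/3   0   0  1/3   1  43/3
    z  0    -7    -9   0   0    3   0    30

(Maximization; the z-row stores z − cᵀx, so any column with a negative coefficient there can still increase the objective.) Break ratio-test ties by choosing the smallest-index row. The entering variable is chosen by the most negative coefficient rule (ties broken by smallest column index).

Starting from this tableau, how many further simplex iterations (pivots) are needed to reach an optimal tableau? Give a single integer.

pivot: r in, s2 out → z = 81/2
pivot: q in, r out → z = 109/2
pivot: s3 in, s1 out → z = 57
No improving column remains; optimal.

3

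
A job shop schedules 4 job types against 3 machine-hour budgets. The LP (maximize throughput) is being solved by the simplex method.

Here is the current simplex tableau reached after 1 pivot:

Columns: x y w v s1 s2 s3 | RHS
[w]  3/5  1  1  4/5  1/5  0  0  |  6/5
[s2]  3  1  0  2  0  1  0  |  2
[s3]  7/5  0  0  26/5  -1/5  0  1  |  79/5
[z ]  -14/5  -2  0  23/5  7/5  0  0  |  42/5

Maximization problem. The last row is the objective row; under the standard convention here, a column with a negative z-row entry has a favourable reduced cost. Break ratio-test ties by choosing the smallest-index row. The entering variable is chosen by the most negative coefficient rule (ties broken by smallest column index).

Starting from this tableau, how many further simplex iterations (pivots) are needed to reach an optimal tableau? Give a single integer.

2

pivot: x in, s2 out → z = 154/15
pivot: y in, w out → z = 34/3
No improving column remains; optimal.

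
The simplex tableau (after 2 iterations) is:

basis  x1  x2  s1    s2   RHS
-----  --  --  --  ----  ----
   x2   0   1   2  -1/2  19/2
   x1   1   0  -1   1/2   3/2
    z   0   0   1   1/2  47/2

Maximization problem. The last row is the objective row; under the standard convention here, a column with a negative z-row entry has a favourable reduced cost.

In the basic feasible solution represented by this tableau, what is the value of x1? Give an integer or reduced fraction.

x1 is basic (row 2); its value is the RHS of that row: 3/2.

3/2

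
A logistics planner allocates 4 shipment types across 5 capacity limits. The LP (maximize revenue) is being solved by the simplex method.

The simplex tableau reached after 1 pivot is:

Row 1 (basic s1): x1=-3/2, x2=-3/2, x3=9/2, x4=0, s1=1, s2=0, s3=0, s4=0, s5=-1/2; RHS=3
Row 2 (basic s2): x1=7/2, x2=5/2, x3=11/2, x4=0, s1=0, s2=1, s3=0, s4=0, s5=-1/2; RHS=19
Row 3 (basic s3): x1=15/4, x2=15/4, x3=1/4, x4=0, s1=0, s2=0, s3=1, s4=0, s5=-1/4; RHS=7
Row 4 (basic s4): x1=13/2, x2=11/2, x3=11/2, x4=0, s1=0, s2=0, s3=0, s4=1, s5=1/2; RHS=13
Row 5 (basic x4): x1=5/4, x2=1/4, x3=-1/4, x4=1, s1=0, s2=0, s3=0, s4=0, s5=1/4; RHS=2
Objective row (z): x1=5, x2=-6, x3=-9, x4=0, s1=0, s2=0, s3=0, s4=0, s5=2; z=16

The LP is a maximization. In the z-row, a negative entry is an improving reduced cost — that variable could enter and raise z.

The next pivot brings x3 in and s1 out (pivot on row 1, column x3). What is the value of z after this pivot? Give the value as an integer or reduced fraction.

22

Minimum ratio for x3: 3/(9/2) = 2/3.
z changes by −(z-row coeff of x3)·ratio = −(-9)·(2/3) = 6.
New z = 16 + 6 = 22.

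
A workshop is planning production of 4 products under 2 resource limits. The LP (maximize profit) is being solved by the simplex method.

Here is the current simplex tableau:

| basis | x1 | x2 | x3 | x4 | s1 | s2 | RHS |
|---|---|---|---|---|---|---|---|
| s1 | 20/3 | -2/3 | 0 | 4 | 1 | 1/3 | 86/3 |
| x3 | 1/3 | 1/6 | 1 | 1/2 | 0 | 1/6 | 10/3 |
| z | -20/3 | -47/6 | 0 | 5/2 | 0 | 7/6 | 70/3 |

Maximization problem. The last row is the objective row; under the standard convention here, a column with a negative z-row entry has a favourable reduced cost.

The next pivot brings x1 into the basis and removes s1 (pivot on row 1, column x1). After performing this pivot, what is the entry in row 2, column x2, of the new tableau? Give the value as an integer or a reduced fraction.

1/5

Pivot element is row 1, column x1: 20/3.
Normalize row 1: new (row 1, x2) = (-2/3)/(20/3) = -1/10.
row 2 ← row 2 − (1/3)·(new row 1): 1/6 − (1/3)·(-1/10) = 1/5.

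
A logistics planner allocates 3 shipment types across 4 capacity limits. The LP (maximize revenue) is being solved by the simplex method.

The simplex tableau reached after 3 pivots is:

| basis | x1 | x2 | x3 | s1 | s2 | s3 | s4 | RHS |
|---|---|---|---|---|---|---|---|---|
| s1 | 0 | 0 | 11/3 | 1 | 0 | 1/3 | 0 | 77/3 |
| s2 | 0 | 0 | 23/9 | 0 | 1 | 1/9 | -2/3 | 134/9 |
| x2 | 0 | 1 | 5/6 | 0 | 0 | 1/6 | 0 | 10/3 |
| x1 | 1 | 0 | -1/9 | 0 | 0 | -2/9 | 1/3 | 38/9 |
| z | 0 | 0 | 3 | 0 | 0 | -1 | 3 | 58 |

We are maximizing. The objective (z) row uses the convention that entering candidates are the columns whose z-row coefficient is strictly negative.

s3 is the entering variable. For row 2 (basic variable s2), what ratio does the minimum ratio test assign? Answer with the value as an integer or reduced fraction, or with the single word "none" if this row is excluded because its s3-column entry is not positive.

134

Ratio = RHS / (s3 entry) = (134/9) / (1/9) = 134.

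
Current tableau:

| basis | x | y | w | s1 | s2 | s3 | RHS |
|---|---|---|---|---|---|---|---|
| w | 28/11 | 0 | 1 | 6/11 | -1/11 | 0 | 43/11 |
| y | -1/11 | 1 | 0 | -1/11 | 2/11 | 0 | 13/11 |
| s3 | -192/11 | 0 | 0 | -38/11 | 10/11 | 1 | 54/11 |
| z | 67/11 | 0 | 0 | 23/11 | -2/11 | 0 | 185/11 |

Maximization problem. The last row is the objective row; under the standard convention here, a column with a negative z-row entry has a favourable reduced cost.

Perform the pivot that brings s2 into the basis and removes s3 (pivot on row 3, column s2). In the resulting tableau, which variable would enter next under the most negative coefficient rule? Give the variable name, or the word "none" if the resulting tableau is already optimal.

Pivot element 10/11. New z-row = old z-row − (-2/11)·(row 3/(10/11)).
Updated z-row coefficients: x: 13/5, y: 0, w: 0, s1: 7/5, s2: 0, s3: 1/5.
No coefficient is strictly negative; the tableau after this pivot is optimal.

none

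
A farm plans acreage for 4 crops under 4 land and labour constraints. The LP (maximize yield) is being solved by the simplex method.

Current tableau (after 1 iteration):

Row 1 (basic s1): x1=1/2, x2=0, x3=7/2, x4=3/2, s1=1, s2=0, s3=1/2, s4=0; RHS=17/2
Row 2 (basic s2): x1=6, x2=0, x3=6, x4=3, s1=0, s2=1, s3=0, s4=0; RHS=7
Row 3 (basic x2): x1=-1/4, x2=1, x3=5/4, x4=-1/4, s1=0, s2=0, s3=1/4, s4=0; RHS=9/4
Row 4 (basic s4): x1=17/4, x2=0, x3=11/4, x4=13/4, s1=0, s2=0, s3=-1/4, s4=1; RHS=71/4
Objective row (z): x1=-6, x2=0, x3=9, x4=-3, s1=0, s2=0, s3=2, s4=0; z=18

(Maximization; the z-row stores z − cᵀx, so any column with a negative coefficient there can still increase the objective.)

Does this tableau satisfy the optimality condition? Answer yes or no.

no

Column x1 has objective-row coefficient -6, which is negative; an improving pivot exists, so not yet optimal.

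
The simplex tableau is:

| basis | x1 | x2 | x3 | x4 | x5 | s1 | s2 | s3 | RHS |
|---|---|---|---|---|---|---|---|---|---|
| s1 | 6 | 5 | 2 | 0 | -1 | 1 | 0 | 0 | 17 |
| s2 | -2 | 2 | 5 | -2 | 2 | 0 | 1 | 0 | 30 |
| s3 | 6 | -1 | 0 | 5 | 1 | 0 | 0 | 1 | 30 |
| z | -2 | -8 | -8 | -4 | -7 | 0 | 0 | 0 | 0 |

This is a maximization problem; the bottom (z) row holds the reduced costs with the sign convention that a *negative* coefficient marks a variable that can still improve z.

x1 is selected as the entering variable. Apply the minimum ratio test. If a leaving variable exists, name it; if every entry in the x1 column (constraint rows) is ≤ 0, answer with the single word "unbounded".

s1

Ratios: row 1 (s1): 17/6 = 17/6; row 2 (s2): entry -2 ≤ 0, skip; row 3 (s3): 30/6 = 5.
Minimum ratio is in the s1 row, so s1 leaves.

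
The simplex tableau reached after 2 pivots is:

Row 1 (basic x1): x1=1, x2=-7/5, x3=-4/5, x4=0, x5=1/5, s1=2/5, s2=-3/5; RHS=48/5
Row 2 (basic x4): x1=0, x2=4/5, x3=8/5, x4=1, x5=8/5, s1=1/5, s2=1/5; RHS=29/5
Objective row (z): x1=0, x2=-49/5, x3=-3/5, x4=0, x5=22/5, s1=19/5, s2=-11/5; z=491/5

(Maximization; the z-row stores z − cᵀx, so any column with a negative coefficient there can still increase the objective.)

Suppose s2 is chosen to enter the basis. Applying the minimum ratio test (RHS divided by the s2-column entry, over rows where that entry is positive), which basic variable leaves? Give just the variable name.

x4

Ratios: row 1 (x1): entry -3/5 ≤ 0, skip; row 2 (x4): (29/5)/(1/5) = 29.
Minimum ratio 29 is in the x4 row, so x4 leaves.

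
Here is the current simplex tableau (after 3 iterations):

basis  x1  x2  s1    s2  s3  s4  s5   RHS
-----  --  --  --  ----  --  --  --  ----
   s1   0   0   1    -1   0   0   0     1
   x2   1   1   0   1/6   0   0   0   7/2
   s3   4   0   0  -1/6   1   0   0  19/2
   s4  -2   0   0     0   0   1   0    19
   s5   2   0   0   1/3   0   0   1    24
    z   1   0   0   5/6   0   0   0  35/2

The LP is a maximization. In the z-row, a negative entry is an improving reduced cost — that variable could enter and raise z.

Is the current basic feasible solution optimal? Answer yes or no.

No objective-row coefficient is strictly negative, so no entering variable exists; the tableau is optimal.

yes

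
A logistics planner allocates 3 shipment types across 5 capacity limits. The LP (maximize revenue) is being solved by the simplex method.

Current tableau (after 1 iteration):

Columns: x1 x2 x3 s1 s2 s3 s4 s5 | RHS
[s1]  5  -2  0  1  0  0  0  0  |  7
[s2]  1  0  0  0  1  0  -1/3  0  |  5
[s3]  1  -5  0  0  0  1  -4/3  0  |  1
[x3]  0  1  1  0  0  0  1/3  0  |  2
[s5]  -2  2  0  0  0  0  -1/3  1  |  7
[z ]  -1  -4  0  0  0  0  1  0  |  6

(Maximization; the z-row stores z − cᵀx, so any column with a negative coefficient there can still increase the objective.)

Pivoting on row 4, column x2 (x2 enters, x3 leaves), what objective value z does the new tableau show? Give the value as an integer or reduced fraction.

Minimum ratio for x2: 2/1 = 2.
z changes by −(z-row coeff of x2)·ratio = −(-4)·2 = 8.
New z = 6 + 8 = 14.

14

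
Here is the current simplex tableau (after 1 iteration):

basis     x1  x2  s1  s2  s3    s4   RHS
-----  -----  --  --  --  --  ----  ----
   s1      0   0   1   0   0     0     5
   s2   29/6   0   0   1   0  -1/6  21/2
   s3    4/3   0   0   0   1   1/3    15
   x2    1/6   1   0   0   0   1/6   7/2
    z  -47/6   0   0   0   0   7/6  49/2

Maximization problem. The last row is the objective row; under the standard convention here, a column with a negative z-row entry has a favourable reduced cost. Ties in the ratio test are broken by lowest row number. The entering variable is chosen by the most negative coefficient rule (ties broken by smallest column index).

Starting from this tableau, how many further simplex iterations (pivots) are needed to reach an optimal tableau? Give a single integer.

1

pivot: x1 in, s2 out → z = 1204/29
No improving column remains; optimal.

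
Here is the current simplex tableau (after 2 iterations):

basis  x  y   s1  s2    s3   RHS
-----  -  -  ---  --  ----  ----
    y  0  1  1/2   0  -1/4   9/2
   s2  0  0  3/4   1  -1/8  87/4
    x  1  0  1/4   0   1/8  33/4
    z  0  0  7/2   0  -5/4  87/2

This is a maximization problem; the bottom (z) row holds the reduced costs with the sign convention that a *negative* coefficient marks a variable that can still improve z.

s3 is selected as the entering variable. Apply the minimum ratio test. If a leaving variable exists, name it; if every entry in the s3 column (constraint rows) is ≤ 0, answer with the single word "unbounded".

x

Ratios: row 1 (y): entry -1/4 ≤ 0, skip; row 2 (s2): entry -1/8 ≤ 0, skip; row 3 (x): (33/4)/(1/8) = 66.
Minimum ratio is in the x row, so x leaves.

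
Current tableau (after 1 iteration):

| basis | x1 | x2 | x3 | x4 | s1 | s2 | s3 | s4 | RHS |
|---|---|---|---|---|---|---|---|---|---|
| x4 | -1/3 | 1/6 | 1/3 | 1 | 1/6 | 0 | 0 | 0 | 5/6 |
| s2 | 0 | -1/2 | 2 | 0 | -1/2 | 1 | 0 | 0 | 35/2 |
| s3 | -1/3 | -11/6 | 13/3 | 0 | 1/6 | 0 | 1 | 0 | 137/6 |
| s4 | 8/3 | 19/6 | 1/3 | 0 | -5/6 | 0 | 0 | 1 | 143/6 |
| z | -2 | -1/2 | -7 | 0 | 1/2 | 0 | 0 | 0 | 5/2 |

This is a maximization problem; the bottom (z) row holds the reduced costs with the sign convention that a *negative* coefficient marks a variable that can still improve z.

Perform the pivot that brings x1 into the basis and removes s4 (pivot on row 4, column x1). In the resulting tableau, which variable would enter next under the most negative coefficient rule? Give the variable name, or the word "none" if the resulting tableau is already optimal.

Pivot element 8/3. New z-row = old z-row − (-2)·(row 4/(8/3)).
Updated z-row coefficients: x1: 0, x2: 15/8, x3: -27/4, x4: 0, s1: -1/8, s2: 0, s3: 0, s4: 3/4.
The most negative is -27/4 in column x3, so x3 would enter next.

x3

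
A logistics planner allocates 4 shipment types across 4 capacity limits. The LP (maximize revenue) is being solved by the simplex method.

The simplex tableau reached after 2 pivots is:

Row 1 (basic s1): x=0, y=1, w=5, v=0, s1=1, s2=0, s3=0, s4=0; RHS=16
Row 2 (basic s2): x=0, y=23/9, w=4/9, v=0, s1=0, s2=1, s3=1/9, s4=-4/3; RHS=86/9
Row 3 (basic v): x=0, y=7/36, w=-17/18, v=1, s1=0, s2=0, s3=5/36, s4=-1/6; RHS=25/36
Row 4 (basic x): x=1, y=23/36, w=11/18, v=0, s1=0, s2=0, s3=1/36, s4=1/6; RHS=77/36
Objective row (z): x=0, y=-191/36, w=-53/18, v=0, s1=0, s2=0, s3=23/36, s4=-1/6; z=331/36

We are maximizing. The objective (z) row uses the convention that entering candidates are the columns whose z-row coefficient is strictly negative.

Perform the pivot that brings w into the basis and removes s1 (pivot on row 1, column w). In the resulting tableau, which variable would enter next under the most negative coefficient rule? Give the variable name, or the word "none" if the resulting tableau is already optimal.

y

Pivot element 5. New z-row = old z-row − (-53/18)·(row 1/5).
Updated z-row coefficients: x: 0, y: -283/60, w: 0, v: 0, s1: 53/90, s2: 0, s3: 23/36, s4: -1/6.
The most negative is -283/60 in column y, so y would enter next.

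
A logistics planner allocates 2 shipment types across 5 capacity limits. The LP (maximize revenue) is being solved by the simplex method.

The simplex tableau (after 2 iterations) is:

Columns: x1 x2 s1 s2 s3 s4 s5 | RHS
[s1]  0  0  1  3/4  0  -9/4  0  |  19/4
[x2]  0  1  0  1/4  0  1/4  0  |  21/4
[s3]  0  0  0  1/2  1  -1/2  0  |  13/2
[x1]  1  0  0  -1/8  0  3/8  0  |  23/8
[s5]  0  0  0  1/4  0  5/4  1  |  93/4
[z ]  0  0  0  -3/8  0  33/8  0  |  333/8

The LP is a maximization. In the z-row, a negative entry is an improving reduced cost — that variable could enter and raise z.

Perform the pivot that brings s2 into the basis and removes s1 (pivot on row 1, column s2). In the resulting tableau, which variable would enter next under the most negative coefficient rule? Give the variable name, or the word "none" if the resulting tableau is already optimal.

none

Pivot element 3/4. New z-row = old z-row − (-3/8)·(row 1/(3/4)).
Updated z-row coefficients: x1: 0, x2: 0, s1: 1/2, s2: 0, s3: 0, s4: 3, s5: 0.
No coefficient is strictly negative; the tableau after this pivot is optimal.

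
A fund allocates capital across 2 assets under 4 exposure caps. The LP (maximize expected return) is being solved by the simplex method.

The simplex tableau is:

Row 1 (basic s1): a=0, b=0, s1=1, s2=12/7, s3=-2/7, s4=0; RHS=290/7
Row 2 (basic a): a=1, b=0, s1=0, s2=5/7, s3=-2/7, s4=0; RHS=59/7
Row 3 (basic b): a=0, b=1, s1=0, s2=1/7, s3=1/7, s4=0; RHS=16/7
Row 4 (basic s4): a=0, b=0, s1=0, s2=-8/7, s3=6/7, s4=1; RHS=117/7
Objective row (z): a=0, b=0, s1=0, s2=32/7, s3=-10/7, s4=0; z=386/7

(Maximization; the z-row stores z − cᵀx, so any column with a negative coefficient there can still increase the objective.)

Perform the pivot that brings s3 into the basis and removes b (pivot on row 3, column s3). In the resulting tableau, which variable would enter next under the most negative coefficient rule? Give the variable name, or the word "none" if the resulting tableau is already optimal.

Pivot element 1/7. New z-row = old z-row − (-10/7)·(row 3/(1/7)).
Updated z-row coefficients: a: 0, b: 10, s1: 0, s2: 6, s3: 0, s4: 0.
No coefficient is strictly negative; the tableau after this pivot is optimal.

none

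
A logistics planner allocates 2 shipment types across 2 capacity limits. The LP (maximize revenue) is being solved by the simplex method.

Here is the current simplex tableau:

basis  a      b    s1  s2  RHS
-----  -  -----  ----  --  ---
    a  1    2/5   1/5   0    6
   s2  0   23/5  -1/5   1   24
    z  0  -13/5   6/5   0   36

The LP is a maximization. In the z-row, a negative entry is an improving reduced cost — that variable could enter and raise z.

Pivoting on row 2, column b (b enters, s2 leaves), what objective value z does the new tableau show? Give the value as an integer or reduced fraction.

1140/23

Minimum ratio for b: 24/(23/5) = 120/23.
z changes by −(z-row coeff of b)·ratio = −(-13/5)·(120/23) = 312/23.
New z = 36 + (312/23) = 1140/23.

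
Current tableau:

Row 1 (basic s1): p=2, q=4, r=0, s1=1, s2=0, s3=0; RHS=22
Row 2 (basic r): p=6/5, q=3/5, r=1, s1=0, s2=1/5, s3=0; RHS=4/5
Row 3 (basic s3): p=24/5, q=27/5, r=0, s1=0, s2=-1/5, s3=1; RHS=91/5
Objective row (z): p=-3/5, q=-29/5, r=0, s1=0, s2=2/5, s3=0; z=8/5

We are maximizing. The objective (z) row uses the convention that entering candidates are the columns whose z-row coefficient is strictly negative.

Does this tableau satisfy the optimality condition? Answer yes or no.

no

Column p has objective-row coefficient -3/5, which is negative; an improving pivot exists, so not yet optimal.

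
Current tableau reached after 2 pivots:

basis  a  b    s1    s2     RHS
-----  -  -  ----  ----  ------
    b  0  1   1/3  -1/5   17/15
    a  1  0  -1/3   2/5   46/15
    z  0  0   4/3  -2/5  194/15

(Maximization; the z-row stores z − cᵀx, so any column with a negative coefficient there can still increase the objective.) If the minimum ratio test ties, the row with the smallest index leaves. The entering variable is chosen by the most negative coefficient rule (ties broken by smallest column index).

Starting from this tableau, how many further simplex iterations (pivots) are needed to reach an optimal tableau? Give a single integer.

1

pivot: s2 in, a out → z = 16
No improving column remains; optimal.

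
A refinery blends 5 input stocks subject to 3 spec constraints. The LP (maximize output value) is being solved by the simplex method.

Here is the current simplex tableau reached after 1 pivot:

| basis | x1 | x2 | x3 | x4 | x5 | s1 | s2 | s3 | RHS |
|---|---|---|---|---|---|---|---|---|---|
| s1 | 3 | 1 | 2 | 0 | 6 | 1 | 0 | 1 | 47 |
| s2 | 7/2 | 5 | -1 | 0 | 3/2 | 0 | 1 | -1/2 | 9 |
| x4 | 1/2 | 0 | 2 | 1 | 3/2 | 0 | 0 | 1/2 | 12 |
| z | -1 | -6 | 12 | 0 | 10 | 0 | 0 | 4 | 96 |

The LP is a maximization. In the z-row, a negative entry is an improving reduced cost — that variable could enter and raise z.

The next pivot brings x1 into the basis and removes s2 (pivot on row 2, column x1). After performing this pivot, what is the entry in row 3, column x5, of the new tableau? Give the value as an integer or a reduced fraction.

Pivot element is row 2, column x1: 7/2.
Normalize row 2: new (row 2, x5) = (3/2)/(7/2) = 3/7.
row 3 ← row 3 − (1/2)·(new row 2): 3/2 − (1/2)·(3/7) = 9/7.

9/7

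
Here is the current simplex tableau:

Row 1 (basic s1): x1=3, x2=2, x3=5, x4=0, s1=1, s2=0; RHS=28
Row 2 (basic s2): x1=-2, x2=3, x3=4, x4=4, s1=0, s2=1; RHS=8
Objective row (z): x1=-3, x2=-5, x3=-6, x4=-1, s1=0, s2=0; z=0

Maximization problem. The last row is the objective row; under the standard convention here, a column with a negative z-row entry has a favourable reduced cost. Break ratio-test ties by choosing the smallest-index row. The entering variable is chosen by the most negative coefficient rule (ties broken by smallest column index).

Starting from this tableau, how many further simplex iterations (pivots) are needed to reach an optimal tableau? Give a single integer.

3

pivot: x3 in, s2 out → z = 12
pivot: x1 in, s1 out → z = 348/11
pivot: x2 in, x3 out → z = 604/13
No improving column remains; optimal.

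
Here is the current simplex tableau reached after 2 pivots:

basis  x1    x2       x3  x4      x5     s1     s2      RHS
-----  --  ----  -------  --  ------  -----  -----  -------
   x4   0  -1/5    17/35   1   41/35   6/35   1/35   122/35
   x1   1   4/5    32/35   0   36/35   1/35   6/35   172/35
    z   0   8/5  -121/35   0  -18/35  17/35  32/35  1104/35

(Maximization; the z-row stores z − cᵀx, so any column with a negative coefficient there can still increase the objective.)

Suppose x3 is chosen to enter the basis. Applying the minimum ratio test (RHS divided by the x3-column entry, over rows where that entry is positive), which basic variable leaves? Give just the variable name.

Ratios: row 1 (x4): (122/35)/(17/35) = 122/17; row 2 (x1): (172/35)/(32/35) = 43/8.
Minimum ratio 43/8 is in the x1 row, so x1 leaves.

x1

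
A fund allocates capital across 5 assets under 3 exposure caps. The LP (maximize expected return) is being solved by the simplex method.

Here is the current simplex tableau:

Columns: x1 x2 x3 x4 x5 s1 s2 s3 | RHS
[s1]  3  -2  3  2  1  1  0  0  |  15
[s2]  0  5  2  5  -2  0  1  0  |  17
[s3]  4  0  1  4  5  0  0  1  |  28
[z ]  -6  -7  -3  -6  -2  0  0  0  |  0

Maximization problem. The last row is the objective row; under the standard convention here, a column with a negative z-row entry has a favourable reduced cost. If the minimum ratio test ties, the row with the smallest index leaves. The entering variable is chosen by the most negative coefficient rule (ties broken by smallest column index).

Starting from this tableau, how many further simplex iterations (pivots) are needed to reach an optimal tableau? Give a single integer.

pivot: x2 in, s2 out → z = 119/5
pivot: x1 in, s3 out → z = 329/5
No improving column remains; optimal.

2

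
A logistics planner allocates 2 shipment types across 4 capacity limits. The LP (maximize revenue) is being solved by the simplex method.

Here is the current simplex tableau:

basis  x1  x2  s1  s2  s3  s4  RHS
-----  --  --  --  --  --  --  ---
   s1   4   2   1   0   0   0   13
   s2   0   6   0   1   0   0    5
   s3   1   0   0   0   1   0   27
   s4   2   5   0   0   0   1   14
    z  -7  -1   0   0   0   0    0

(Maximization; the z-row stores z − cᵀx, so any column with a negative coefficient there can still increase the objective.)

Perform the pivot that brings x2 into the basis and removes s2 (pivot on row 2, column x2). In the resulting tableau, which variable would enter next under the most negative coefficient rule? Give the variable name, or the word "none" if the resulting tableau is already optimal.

Pivot element 6. New z-row = old z-row − (-1)·(row 2/6).
Updated z-row coefficients: x1: -7, x2: 0, s1: 0, s2: 1/6, s3: 0, s4: 0.
The most negative is -7 in column x1, so x1 would enter next.

x1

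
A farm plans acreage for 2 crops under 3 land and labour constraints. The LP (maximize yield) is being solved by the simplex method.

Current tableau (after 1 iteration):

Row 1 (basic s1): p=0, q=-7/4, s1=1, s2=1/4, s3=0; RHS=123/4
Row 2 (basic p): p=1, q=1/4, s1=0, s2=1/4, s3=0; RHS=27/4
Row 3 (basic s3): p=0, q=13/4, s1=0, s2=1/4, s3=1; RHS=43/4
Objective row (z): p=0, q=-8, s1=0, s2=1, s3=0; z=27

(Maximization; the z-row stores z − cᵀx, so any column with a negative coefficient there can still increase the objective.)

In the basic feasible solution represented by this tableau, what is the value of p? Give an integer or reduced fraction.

p is basic (row 2); its value is the RHS of that row: 27/4.

27/4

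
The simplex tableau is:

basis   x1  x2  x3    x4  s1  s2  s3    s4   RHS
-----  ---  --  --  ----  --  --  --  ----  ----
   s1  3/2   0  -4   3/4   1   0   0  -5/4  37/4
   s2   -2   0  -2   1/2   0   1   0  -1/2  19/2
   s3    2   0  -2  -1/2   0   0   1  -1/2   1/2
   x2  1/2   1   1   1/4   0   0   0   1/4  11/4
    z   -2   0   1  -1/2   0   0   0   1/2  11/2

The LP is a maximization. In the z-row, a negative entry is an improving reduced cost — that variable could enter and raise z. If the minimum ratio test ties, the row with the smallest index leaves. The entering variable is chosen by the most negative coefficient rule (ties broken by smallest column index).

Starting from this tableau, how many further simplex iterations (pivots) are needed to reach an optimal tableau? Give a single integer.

pivot: x1 in, s3 out → z = 6
pivot: x3 in, x2 out → z = 31/4
pivot: x4 in, x3 out → z = 13
No improving column remains; optimal.

3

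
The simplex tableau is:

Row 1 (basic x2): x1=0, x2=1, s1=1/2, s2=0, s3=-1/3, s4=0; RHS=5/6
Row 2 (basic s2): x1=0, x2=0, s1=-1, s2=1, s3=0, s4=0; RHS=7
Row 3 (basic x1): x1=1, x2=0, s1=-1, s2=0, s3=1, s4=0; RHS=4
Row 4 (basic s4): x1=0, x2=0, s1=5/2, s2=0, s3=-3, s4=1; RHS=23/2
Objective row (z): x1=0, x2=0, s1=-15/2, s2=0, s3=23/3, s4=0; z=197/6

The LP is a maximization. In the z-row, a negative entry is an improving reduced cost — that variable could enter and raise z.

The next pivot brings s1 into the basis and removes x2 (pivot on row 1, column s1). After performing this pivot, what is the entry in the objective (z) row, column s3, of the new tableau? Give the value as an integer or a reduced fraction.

8/3

Pivot element is row 1, column s1: 1/2.
Normalize row 1: new (row 1, s3) = (-1/3)/(1/2) = -2/3.
z-row ← z-row − (-15/2)·(new row 1): 23/3 − (-15/2)·(-2/3) = 8/3.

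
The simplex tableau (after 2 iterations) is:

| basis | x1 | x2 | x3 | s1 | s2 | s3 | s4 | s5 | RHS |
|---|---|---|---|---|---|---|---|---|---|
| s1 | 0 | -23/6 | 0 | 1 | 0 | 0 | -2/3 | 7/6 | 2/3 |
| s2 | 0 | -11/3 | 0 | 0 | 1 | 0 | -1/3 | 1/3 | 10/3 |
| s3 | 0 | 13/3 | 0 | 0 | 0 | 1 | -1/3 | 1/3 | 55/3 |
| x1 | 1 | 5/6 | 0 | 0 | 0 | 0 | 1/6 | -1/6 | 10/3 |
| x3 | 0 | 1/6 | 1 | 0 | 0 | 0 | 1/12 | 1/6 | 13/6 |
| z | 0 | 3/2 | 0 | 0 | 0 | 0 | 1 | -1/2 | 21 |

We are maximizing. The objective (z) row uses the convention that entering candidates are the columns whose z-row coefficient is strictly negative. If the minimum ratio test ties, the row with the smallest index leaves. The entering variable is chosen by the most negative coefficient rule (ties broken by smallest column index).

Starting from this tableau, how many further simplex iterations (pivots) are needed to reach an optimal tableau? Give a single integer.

2

pivot: s5 in, s1 out → z = 149/7
pivot: x2 in, x3 out → z = 217/10
No improving column remains; optimal.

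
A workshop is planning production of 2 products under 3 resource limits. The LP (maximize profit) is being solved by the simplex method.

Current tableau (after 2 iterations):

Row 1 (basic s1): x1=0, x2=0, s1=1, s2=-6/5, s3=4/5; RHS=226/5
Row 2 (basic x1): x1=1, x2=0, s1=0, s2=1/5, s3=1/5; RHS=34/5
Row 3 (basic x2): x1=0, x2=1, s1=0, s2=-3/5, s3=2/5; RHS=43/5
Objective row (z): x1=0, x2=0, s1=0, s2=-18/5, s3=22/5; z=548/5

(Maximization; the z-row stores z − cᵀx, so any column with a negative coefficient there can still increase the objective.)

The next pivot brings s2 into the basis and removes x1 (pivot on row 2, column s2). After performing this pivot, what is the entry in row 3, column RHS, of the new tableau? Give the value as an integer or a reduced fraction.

29

Pivot element is row 2, column s2: 1/5.
Normalize row 2: new (row 2, RHS) = (34/5)/(1/5) = 34.
row 3 ← row 3 − (-3/5)·(new row 2): 43/5 − (-3/5)·34 = 29.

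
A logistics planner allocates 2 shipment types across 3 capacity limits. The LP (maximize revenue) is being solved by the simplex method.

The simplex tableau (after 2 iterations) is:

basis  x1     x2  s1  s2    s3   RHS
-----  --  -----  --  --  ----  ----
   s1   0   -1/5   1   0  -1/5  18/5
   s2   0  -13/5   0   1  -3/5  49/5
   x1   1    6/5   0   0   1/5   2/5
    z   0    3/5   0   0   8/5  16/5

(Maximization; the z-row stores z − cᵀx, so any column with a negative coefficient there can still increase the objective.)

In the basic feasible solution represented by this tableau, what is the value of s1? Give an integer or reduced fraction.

s1 is basic (row 1); its value is the RHS of that row: 18/5.

18/5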